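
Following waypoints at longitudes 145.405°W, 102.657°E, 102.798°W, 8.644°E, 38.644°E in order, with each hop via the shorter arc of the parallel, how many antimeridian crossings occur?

2

Leg 1: -145.405° → +102.657°, shortest Δλ = -111.938° (west) — crosses 180°.
Leg 2: +102.657° → -102.798°, shortest Δλ = 154.545° (east) — crosses 180°.
Leg 3: -102.798° → +8.644°, shortest Δλ = 111.442° (east) — does not cross 180°.
Leg 4: +8.644° → +38.644°, shortest Δλ = 30.0° (east) — does not cross 180°.
Total crossings: 2.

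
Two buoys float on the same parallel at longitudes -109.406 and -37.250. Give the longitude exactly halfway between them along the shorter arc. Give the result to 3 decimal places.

-73.328°

Signed shortest Δλ from -109.406° to -37.250° is +72.156°.
Midpoint longitude = -109.406° + (+72.156°)/2 = -109.406° + 36.078° = -73.328°.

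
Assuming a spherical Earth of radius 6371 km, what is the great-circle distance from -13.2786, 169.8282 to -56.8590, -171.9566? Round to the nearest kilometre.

Δλ = -171.9566 − 169.8282 = -341.7848°; wrapped into (−180°, 180°]: 18.2152°.
Δφ = -56.8590 − -13.2786 = -43.5804°.
a = sin²(Δφ/2) + cos φ₁ · cos φ₂ · sin²(Δλ/2) = 0.151128.
c = 2·atan2(√a, √(1−a)) = 0.79855 rad → d = 6371·c ≈ 5087.58 km.

5088 km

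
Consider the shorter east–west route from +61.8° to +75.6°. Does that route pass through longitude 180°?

Signed shortest Δλ = ((75.6 − 61.8 + 180) mod 360) − 180 = 13.8°.
Going east by 13.8° from +61.8° reaches +75.6° without touching 180°.

No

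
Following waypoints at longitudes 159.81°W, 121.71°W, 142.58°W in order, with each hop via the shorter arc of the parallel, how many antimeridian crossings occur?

0

Leg 1: -159.81° → -121.71°, shortest Δλ = 38.1° (east) — does not cross 180°.
Leg 2: -121.71° → -142.58°, shortest Δλ = -20.87° (west) — does not cross 180°.
Total crossings: 0.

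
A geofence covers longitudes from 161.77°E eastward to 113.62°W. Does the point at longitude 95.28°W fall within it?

No

Band width going east from +161.77° to -113.62°: ((-113.62 − 161.77) mod 360) = 84.61°.
Offset of -95.28° east of the west edge: ((-95.28 − 161.77) mod 360) = 102.95°.
102.95° > 84.61° ⇒ outside.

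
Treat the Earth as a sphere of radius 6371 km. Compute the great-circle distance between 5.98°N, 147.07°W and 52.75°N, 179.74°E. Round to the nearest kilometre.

Δλ = 179.74 − -147.07 = 326.81°; wrapped into (−180°, 180°]: -33.19°.
Δφ = 52.75 − 5.98 = 46.77°.
a = sin²(Δφ/2) + cos φ₁ · cos φ₂ · sin²(Δλ/2) = 0.206641.
c = 2·atan2(√a, √(1−a)) = 0.94380 rad → d = 6371·c ≈ 6012.92 km.

6013 km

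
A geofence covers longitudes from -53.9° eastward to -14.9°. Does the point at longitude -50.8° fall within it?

Yes

Band width going east from -53.9° to -14.9°: ((-14.9 − -53.9) mod 360) = 39.0°.
Offset of -50.8° east of the west edge: ((-50.8 − -53.9) mod 360) = 3.1°.
3.1° ≤ 39.0° ⇒ inside.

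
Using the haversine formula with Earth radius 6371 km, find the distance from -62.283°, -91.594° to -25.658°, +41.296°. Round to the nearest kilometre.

Δλ = 41.296 − -91.594 = 132.890°.
Δφ = -25.658 − -62.283 = 36.625°.
a = sin²(Δφ/2) + cos φ₁ · cos φ₂ · sin²(Δλ/2) = 0.451010.
c = 2·atan2(√a, √(1−a)) = 1.47266 rad → d = 6371·c ≈ 9382.31 km.

9382 km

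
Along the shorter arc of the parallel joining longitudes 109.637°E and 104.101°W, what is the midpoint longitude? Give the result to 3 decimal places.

Signed shortest Δλ from +109.637° to -104.101° is +146.262°.
Midpoint longitude = +109.637° + (+146.262°)/2 = +109.637° + 73.131° = +182.768°.
Normalise into (−180°, 180°]: -177.232°.
(The naïve average (+109.637 + -104.101)/2 = 2.768° is on the wrong side of the globe.)

177.232°W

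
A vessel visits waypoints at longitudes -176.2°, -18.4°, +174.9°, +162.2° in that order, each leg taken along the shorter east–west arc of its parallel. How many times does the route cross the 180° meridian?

1

Leg 1: -176.2° → -18.4°, shortest Δλ = 157.8° (east) — does not cross 180°.
Leg 2: -18.4° → +174.9°, shortest Δλ = -166.7° (west) — crosses 180°.
Leg 3: +174.9° → +162.2°, shortest Δλ = -12.7° (west) — does not cross 180°.
Total crossings: 1.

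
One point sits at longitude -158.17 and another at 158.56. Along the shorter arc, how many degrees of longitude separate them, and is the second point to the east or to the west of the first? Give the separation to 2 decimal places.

Raw difference: 158.56 − -158.17 = 316.73°.
Normalise into (−180°, 180°]: 316.73° − 360° = -43.27°.
Negative ⇒ the second point lies to the west; separation 43.27°.

43.27° west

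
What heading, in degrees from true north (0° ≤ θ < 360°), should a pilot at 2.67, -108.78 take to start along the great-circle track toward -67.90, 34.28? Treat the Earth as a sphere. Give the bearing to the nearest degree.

Δλ = 34.28 − -108.78 = 143.06°.
θ = atan2( sin Δλ · cos φ₂ , cos φ₁ · sin φ₂ − sin φ₁ · cos φ₂ · cos Δλ )
  = atan2(0.22610, -0.91152) = 166.069° → normalised to [0°, 360°): 166.069°.

166°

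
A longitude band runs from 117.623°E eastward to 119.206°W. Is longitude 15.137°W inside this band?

No

Band width going east from +117.623° to -119.206°: ((-119.206 − 117.623) mod 360) = 123.171°.
Offset of -15.137° east of the west edge: ((-15.137 − 117.623) mod 360) = 227.240°.
227.240° > 123.171° ⇒ outside.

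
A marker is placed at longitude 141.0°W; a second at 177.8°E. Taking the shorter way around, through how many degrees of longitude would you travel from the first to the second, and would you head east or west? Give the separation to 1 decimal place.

41.2° west

Raw difference: 177.8 − -141.0 = 318.8°.
Normalise into (−180°, 180°]: 318.8° − 360° = -41.2°.
Negative ⇒ the second point lies to the west; separation 41.2°.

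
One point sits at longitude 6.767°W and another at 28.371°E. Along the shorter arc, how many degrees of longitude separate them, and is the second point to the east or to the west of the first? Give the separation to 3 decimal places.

Raw difference: 28.371 − -6.767 = 35.138°.
Normalise into (−180°, 180°]: 35.138° stays 35.138°.
Positive ⇒ the second point lies to the east; separation 35.138°.

35.138° east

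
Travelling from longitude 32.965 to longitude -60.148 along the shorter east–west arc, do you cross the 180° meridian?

Signed shortest Δλ = ((-60.148 − 32.965 + 180) mod 360) − 180 = -93.113°.
Going west by 93.113° from +32.965° reaches -60.148° without touching 180°.

No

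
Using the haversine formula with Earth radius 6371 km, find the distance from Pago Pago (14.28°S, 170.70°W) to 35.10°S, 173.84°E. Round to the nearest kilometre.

Δλ = 173.84 − -170.70 = 344.54°; wrapped into (−180°, 180°]: -15.46°.
Δφ = -35.10 − -14.28 = -20.82°.
a = sin²(Δφ/2) + cos φ₁ · cos φ₂ · sin²(Δλ/2) = 0.046993.
c = 2·atan2(√a, √(1−a)) = 0.43703 rad → d = 6371·c ≈ 2784.31 km.

2784 km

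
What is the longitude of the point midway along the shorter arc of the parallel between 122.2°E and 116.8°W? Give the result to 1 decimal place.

Signed shortest Δλ from +122.2° to -116.8° is +121.0°.
Midpoint longitude = +122.2° + (+121.0°)/2 = +122.2° + 60.5° = +182.7°.
Normalise into (−180°, 180°]: -177.3°.
(The naïve average (+122.2 + -116.8)/2 = 2.7° is on the wrong side of the globe.)

177.3°W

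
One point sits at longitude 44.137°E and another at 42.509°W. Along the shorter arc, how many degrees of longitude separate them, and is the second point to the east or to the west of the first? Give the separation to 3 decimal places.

86.646° west

Raw difference: -42.509 − 44.137 = -86.646°.
Normalise into (−180°, 180°]: -86.646° stays -86.646°.
Negative ⇒ the second point lies to the west; separation 86.646°.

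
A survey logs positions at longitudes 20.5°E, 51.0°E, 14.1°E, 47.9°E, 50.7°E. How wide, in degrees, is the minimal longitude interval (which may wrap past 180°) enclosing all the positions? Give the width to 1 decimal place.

Sort the longitudes: +14.1°, +20.5°, +47.9°, +50.7°, +51.0°.
Eastward gaps between consecutive values (wrapping around): 6.4°, 27.4°, 2.8°, 0.3°, 323.1°.
Largest gap = 323.1° ⇒ minimal covering band is its complement: 360° − 323.1° = 36.9°.
Band runs from +14.1° eastward to +51.0°.

36.9°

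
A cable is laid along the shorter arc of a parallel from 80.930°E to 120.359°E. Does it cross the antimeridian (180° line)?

Signed shortest Δλ = ((120.359 − 80.930 + 180) mod 360) − 180 = 39.429°.
Going east by 39.429° from +80.930° reaches +120.359° without touching 180°.

No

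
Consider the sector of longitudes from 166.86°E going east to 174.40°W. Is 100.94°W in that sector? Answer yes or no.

Band width going east from +166.86° to -174.40°: ((-174.40 − 166.86) mod 360) = 18.74°.
Offset of -100.94° east of the west edge: ((-100.94 − 166.86) mod 360) = 92.20°.
92.20° > 18.74° ⇒ outside.

No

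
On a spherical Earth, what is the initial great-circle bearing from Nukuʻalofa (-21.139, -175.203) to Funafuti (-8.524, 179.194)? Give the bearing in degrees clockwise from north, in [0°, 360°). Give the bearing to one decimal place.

336.0°

Δλ = 179.194 − -175.203 = 354.397°; wrapped into (−180°, 180°]: -5.603°.
θ = atan2( sin Δλ · cos φ₂ , cos φ₁ · sin φ₂ − sin φ₁ · cos φ₂ · cos Δλ )
  = atan2(-0.09656, 0.21669) = -24.017° → normalised to [0°, 360°): 335.983°.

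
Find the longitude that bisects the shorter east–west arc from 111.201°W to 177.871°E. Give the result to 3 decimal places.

Signed shortest Δλ from -111.201° to +177.871° is -70.928°.
Midpoint longitude = -111.201° + (-70.928°)/2 = -111.201° − 35.464° = -146.665°.
(The naïve average (-111.201 + +177.871)/2 = 33.335° is on the wrong side of the globe.)

146.665°W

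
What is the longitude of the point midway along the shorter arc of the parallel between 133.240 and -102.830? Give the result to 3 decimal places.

-164.795°

Signed shortest Δλ from +133.240° to -102.830° is +123.930°.
Midpoint longitude = +133.240° + (+123.930°)/2 = +133.240° + 61.965° = +195.205°.
Normalise into (−180°, 180°]: -164.795°.
(The naïve average (+133.240 + -102.830)/2 = 15.205° is on the wrong side of the globe.)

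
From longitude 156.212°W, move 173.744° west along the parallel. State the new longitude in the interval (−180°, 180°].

Start at -156.212°; shift −173.744° → -329.956°.
-329.956° lies outside (−180°, 180°]; add 360° → +30.044°.

30.044°E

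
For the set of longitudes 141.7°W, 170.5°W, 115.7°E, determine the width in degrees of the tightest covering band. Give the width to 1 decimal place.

Sort the longitudes: -170.5°, -141.7°, +115.7°.
Eastward gaps between consecutive values (wrapping around): 28.8°, 257.4°, 73.8°.
Largest gap = 257.4° ⇒ minimal covering band is its complement: 360° − 257.4° = 102.6°.
Band runs from +115.7° eastward to -141.7°, crossing the antimeridian.

102.6°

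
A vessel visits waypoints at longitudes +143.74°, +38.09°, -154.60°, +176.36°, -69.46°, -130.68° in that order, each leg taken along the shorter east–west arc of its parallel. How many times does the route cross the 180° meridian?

Leg 1: +143.74° → +38.09°, shortest Δλ = -105.65° (west) — does not cross 180°.
Leg 2: +38.09° → -154.60°, shortest Δλ = 167.31° (east) — crosses 180°.
Leg 3: -154.60° → +176.36°, shortest Δλ = -29.04° (west) — crosses 180°.
Leg 4: +176.36° → -69.46°, shortest Δλ = 114.18° (east) — crosses 180°.
Leg 5: -69.46° → -130.68°, shortest Δλ = -61.22° (west) — does not cross 180°.
Total crossings: 3.

3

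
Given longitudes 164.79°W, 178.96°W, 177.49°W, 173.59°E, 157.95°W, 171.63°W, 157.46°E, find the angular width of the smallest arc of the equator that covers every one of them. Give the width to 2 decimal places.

44.59°

Sort the longitudes: -178.96°, -177.49°, -171.63°, -164.79°, -157.95°, +157.46°, +173.59°.
Eastward gaps between consecutive values (wrapping around): 1.47°, 5.86°, 6.84°, 6.84°, 315.41°, 16.13°, 7.45°.
Largest gap = 315.41° ⇒ minimal covering band is its complement: 360° − 315.41° = 44.59°.
Band runs from +157.46° eastward to -157.95°, crossing the antimeridian.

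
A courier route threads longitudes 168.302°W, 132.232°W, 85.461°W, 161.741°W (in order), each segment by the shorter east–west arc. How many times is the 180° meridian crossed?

Leg 1: -168.302° → -132.232°, shortest Δλ = 36.07° (east) — does not cross 180°.
Leg 2: -132.232° → -85.461°, shortest Δλ = 46.771° (east) — does not cross 180°.
Leg 3: -85.461° → -161.741°, shortest Δλ = -76.28° (west) — does not cross 180°.
Total crossings: 0.

0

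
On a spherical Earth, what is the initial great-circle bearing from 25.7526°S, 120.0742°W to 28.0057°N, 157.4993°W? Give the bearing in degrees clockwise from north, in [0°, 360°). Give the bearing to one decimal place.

323.6°

Δλ = -157.4993 − -120.0742 = -37.4251°.
θ = atan2( sin Δλ · cos φ₂ , cos φ₁ · sin φ₂ − sin φ₁ · cos φ₂ · cos Δλ )
  = atan2(-0.53656, 0.72756) = -36.408° → normalised to [0°, 360°): 323.592°.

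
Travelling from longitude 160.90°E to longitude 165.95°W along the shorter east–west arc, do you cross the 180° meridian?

Yes

Naïve |-165.95 − 160.90| = 326.85° > 180°, so the shorter arc goes the other way round — across 180°.
Signed shortest Δλ = ((-165.95 − 160.90 + 180) mod 360) − 180 = 33.15°.
Going east by 33.15° from +160.90° passes through 180° before reaching -165.95°.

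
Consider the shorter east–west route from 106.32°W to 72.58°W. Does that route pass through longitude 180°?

Signed shortest Δλ = ((-72.58 − -106.32 + 180) mod 360) − 180 = 33.74°.
Going east by 33.74° from -106.32° reaches -72.58° without touching 180°.

No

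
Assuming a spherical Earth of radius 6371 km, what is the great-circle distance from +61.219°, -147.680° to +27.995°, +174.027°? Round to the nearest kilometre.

Δλ = 174.027 − -147.680 = 321.707°; wrapped into (−180°, 180°]: -38.293°.
Δφ = 27.995 − 61.219 = -33.224°.
a = sin²(Δφ/2) + cos φ₁ · cos φ₂ · sin²(Δλ/2) = 0.127465.
c = 2·atan2(√a, √(1−a)) = 0.73016 rad → d = 6371·c ≈ 4651.83 km.

4652 km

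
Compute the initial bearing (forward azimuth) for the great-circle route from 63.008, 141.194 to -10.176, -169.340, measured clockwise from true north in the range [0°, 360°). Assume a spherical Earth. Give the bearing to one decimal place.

Δλ = -169.340 − 141.194 = -310.534°; wrapped into (−180°, 180°]: 49.466°.
θ = atan2( sin Δλ · cos φ₂ , cos φ₁ · sin φ₂ − sin φ₁ · cos φ₂ · cos Δλ )
  = atan2(0.74807, -0.65018) = 130.996° → normalised to [0°, 360°): 130.996°.

131.0°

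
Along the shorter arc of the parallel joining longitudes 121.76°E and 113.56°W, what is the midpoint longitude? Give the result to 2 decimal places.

175.90°W

Signed shortest Δλ from +121.76° to -113.56° is +124.68°.
Midpoint longitude = +121.76° + (+124.68°)/2 = +121.76° + 62.34° = +184.10°.
Normalise into (−180°, 180°]: -175.90°.
(The naïve average (+121.76 + -113.56)/2 = 4.1° is on the wrong side of the globe.)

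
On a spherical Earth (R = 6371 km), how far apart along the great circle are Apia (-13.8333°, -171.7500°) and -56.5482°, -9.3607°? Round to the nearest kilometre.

12020 km

Δλ = -9.3607 − -171.7500 = 162.3893°.
Δφ = -56.5482 − -13.8333 = -42.7149°.
a = sin²(Δφ/2) + cos φ₁ · cos φ₂ · sin²(Δλ/2) = 0.655335.
c = 2·atan2(√a, √(1−a)) = 1.88670 rad → d = 6371·c ≈ 12020.13 km.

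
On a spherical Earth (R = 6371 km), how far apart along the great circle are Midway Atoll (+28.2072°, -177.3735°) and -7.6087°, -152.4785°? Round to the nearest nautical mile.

Δλ = -152.4785 − -177.3735 = 24.8950°.
Δφ = -7.6087 − 28.2072 = -35.8159°.
a = sin²(Δφ/2) + cos φ₁ · cos φ₂ · sin²(Δλ/2) = 0.135131.
c = 2·atan2(√a, √(1−a)) = 0.75286 rad → d = 6371·c ≈ 4796.46 km ≈ 2589.88 nmi.

2590 nmi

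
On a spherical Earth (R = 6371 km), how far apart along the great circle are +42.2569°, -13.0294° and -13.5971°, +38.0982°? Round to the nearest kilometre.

Δλ = 38.0982 − -13.0294 = 51.1276°.
Δφ = -13.5971 − 42.2569 = -55.8540°.
a = sin²(Δφ/2) + cos φ₁ · cos φ₂ · sin²(Δλ/2) = 0.353303.
c = 2·atan2(√a, √(1−a)) = 1.27302 rad → d = 6371·c ≈ 8110.42 km.

8110 km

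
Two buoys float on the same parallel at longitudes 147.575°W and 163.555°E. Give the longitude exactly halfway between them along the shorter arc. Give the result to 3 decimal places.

Signed shortest Δλ from -147.575° to +163.555° is -48.870°.
Midpoint longitude = -147.575° + (-48.870°)/2 = -147.575° − 24.435° = -172.010°.
(The naïve average (-147.575 + +163.555)/2 = 7.99° is on the wrong side of the globe.)

172.010°W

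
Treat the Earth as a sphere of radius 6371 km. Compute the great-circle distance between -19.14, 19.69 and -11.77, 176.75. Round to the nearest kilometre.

15757 km

Δλ = 176.75 − 19.69 = 157.06°.
Δφ = -11.77 − -19.14 = 7.37°.
a = sin²(Δφ/2) + cos φ₁ · cos φ₂ · sin²(Δλ/2) = 0.892416.
c = 2·atan2(√a, √(1−a)) = 2.47322 rad → d = 6371·c ≈ 15756.89 km.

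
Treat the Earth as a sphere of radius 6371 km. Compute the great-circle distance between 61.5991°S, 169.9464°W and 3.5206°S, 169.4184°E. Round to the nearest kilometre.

6684 km

Δλ = 169.4184 − -169.9464 = 339.3648°; wrapped into (−180°, 180°]: -20.6352°.
Δφ = -3.5206 − -61.5991 = 58.0785°.
a = sin²(Δφ/2) + cos φ₁ · cos φ₂ · sin²(Δλ/2) = 0.250850.
c = 2·atan2(√a, √(1−a)) = 1.04916 rad → d = 6371·c ≈ 6684.20 km.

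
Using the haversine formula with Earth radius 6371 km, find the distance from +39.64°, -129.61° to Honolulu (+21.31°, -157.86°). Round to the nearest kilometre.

Δλ = -157.86 − -129.61 = -28.25°.
Δφ = 21.31 − 39.64 = -18.33°.
a = sin²(Δφ/2) + cos φ₁ · cos φ₂ · sin²(Δλ/2) = 0.068095.
c = 2·atan2(√a, √(1−a)) = 0.52801 rad → d = 6371·c ≈ 3363.97 km.

3364 km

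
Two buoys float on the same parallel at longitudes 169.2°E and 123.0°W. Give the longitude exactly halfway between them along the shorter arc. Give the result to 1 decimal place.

156.9°W

Signed shortest Δλ from +169.2° to -123.0° is +67.8°.
Midpoint longitude = +169.2° + (+67.8°)/2 = +169.2° + 33.9° = +203.1°.
Normalise into (−180°, 180°]: -156.9°.
(The naïve average (+169.2 + -123.0)/2 = 23.1° is on the wrong side of the globe.)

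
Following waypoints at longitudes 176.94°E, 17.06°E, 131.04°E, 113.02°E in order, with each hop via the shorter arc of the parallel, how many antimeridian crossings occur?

Leg 1: +176.94° → +17.06°, shortest Δλ = -159.88° (west) — does not cross 180°.
Leg 2: +17.06° → +131.04°, shortest Δλ = 113.98° (east) — does not cross 180°.
Leg 3: +131.04° → +113.02°, shortest Δλ = -18.02° (west) — does not cross 180°.
Total crossings: 0.

0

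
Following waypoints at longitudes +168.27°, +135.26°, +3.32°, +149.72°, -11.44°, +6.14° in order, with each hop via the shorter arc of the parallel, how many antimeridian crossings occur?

0

Leg 1: +168.27° → +135.26°, shortest Δλ = -33.01° (west) — does not cross 180°.
Leg 2: +135.26° → +3.32°, shortest Δλ = -131.94° (west) — does not cross 180°.
Leg 3: +3.32° → +149.72°, shortest Δλ = 146.4° (east) — does not cross 180°.
Leg 4: +149.72° → -11.44°, shortest Δλ = -161.16° (west) — does not cross 180°.
Leg 5: -11.44° → +6.14°, shortest Δλ = 17.58° (east) — does not cross 180°.
Total crossings: 0.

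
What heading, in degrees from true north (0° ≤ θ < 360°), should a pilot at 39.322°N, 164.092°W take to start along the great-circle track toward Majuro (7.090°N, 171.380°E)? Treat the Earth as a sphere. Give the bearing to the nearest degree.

Δλ = 171.380 − -164.092 = 335.472°; wrapped into (−180°, 180°]: -24.528°.
θ = atan2( sin Δλ · cos φ₂ , cos φ₁ · sin φ₂ − sin φ₁ · cos φ₂ · cos Δλ )
  = atan2(-0.41196, -0.47660) = -139.161° → normalised to [0°, 360°): 220.839°.

221°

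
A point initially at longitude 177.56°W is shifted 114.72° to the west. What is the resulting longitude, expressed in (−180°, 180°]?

Start at -177.56°; shift −114.72° → -292.28°.
-292.28° lies outside (−180°, 180°]; add 360° → +67.72°.

67.72°E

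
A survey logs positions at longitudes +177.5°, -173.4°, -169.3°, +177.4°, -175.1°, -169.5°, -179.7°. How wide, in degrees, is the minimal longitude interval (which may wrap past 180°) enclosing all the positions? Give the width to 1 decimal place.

13.3°

Sort the longitudes: -179.7°, -175.1°, -173.4°, -169.5°, -169.3°, +177.4°, +177.5°.
Eastward gaps between consecutive values (wrapping around): 4.6°, 1.7°, 3.9°, 0.2°, 346.7°, 0.1°, 2.8°.
Largest gap = 346.7° ⇒ minimal covering band is its complement: 360° − 346.7° = 13.3°.
Band runs from +177.4° eastward to -169.3°, crossing the antimeridian.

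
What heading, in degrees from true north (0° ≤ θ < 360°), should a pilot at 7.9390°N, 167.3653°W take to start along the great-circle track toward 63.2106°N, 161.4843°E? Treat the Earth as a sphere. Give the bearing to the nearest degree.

Δλ = 161.4843 − -167.3653 = 328.8496°; wrapped into (−180°, 180°]: -31.1504°.
θ = atan2( sin Δλ · cos φ₂ , cos φ₁ · sin φ₂ − sin φ₁ · cos φ₂ · cos Δλ )
  = atan2(-0.23315, 0.83084) = -15.675° → normalised to [0°, 360°): 344.325°.

344°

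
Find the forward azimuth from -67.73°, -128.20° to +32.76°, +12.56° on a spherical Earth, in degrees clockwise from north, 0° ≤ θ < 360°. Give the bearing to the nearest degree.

127°

Δλ = 12.56 − -128.20 = 140.76°.
θ = atan2( sin Δλ · cos φ₂ , cos φ₁ · sin φ₂ − sin φ₁ · cos φ₂ · cos Δλ )
  = atan2(0.53196, -0.39766) = 126.780° → normalised to [0°, 360°): 126.780°.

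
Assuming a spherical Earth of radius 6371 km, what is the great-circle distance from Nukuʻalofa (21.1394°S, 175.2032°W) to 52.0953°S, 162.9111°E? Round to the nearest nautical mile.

2119 nmi

Δλ = 162.9111 − -175.2032 = 338.1143°; wrapped into (−180°, 180°]: -21.8857°.
Δφ = -52.0953 − -21.1394 = -30.9559°.
a = sin²(Δφ/2) + cos φ₁ · cos φ₂ · sin²(Δλ/2) = 0.091867.
c = 2·atan2(√a, √(1−a)) = 0.61588 rad → d = 6371·c ≈ 3923.76 km ≈ 2118.66 nmi.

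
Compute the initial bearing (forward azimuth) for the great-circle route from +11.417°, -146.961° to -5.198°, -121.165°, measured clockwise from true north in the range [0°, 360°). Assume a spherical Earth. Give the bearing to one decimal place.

121.6°

Δλ = -121.165 − -146.961 = 25.796°.
θ = atan2( sin Δλ · cos φ₂ , cos φ₁ · sin φ₂ − sin φ₁ · cos φ₂ · cos Δλ )
  = atan2(0.43338, -0.26629) = 121.569° → normalised to [0°, 360°): 121.569°.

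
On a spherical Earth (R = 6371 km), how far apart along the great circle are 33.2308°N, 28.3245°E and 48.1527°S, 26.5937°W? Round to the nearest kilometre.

10566 km

Δλ = -26.5937 − 28.3245 = -54.9182°.
Δφ = -48.1527 − 33.2308 = -81.3835°.
a = sin²(Δφ/2) + cos φ₁ · cos φ₂ · sin²(Δλ/2) = 0.543746.
c = 2·atan2(√a, √(1−a)) = 1.65840 rad → d = 6371·c ≈ 10565.67 km.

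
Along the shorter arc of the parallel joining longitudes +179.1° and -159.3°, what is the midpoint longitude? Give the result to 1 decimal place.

Signed shortest Δλ from +179.1° to -159.3° is +21.6°.
Midpoint longitude = +179.1° + (+21.6°)/2 = +179.1° + 10.8° = +189.9°.
Normalise into (−180°, 180°]: -170.1°.
(The naïve average (+179.1 + -159.3)/2 = 9.9° is on the wrong side of the globe.)

-170.1°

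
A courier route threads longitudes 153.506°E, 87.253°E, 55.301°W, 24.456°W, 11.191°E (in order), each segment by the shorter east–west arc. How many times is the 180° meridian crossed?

Leg 1: +153.506° → +87.253°, shortest Δλ = -66.253° (west) — does not cross 180°.
Leg 2: +87.253° → -55.301°, shortest Δλ = -142.554° (west) — does not cross 180°.
Leg 3: -55.301° → -24.456°, shortest Δλ = 30.845° (east) — does not cross 180°.
Leg 4: -24.456° → +11.191°, shortest Δλ = 35.647° (east) — does not cross 180°.
Total crossings: 0.

0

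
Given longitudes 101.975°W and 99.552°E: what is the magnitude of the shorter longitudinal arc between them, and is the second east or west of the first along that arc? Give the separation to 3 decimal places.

Raw difference: 99.552 − -101.975 = 201.527°.
Normalise into (−180°, 180°]: 201.527° − 360° = -158.473°.
Negative ⇒ the second point lies to the west; separation 158.473°.

158.473° west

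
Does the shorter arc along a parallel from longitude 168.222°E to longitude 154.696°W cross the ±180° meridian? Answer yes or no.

Yes

Naïve |-154.696 − 168.222| = 322.918° > 180°, so the shorter arc goes the other way round — across 180°.
Signed shortest Δλ = ((-154.696 − 168.222 + 180) mod 360) − 180 = 37.082°.
Going east by 37.082° from +168.222° passes through 180° before reaching -154.696°.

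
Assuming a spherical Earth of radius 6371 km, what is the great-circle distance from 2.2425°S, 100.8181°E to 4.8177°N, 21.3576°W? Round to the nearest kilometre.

Δλ = -21.3576 − 100.8181 = -122.1757°.
Δφ = 4.8177 − -2.2425 = 7.0602°.
a = sin²(Δφ/2) + cos φ₁ · cos φ₂ · sin²(Δλ/2) = 0.766758.
c = 2·atan2(√a, √(1−a)) = 2.13355 rad → d = 6371·c ≈ 13592.84 km.

13593 km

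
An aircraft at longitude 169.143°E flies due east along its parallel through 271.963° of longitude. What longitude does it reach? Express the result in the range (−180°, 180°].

81.106°E

Start at +169.143°; shift +271.963° → +441.106°.
+441.106° lies outside (−180°, 180°]; subtract 360° → +81.106°.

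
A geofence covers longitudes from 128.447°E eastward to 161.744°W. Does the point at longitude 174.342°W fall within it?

Band width going east from +128.447° to -161.744°: ((-161.744 − 128.447) mod 360) = 69.809°.
Offset of -174.342° east of the west edge: ((-174.342 − 128.447) mod 360) = 57.211°.
57.211° ≤ 69.809° ⇒ inside.

Yes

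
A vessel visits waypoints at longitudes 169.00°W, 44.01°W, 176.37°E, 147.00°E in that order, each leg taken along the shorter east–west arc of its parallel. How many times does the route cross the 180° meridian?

1

Leg 1: -169.00° → -44.01°, shortest Δλ = 124.99° (east) — does not cross 180°.
Leg 2: -44.01° → +176.37°, shortest Δλ = -139.62° (west) — crosses 180°.
Leg 3: +176.37° → +147.00°, shortest Δλ = -29.37° (west) — does not cross 180°.
Total crossings: 1.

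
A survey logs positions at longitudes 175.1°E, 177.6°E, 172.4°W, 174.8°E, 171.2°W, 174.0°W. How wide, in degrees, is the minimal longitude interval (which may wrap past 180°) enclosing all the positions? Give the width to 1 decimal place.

14.0°

Sort the longitudes: -174.0°, -172.4°, -171.2°, +174.8°, +175.1°, +177.6°.
Eastward gaps between consecutive values (wrapping around): 1.6°, 1.2°, 346.0°, 0.3°, 2.5°, 8.4°.
Largest gap = 346.0° ⇒ minimal covering band is its complement: 360° − 346.0° = 14.0°.
Band runs from +174.8° eastward to -171.2°, crossing the antimeridian.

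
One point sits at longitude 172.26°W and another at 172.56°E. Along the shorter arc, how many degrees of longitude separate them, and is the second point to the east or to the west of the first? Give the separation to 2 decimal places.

15.18° west

Raw difference: 172.56 − -172.26 = 344.82°.
Normalise into (−180°, 180°]: 344.82° − 360° = -15.18°.
Negative ⇒ the second point lies to the west; separation 15.18°.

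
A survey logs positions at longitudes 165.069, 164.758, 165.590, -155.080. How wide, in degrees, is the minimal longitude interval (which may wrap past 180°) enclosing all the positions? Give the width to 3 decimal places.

Sort the longitudes: -155.080°, +164.758°, +165.069°, +165.590°.
Eastward gaps between consecutive values (wrapping around): 319.838°, 0.311°, 0.521°, 39.330°.
Largest gap = 319.838° ⇒ minimal covering band is its complement: 360° − 319.838° = 40.162°.
Band runs from +164.758° eastward to -155.080°, crossing the antimeridian.

40.162°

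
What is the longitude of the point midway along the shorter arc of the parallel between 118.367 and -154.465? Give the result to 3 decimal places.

+161.951°

Signed shortest Δλ from +118.367° to -154.465° is +87.168°.
Midpoint longitude = +118.367° + (+87.168°)/2 = +118.367° + 43.584° = +161.951°.
(The naïve average (+118.367 + -154.465)/2 = -18.049° is on the wrong side of the globe.)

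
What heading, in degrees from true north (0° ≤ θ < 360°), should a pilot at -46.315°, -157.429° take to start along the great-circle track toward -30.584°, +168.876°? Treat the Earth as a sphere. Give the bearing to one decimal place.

Δλ = 168.876 − -157.429 = 326.305°; wrapped into (−180°, 180°]: -33.695°.
θ = atan2( sin Δλ · cos φ₂ , cos φ₁ · sin φ₂ − sin φ₁ · cos φ₂ · cos Δλ )
  = atan2(-0.47759, 0.16654) = -70.777° → normalised to [0°, 360°): 289.223°.

289.2°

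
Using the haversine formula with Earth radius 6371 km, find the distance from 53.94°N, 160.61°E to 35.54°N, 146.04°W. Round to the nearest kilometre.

Δλ = -146.04 − 160.61 = -306.65°; wrapped into (−180°, 180°]: 53.35°.
Δφ = 35.54 − 53.94 = -18.40°.
a = sin²(Δφ/2) + cos φ₁ · cos φ₂ · sin²(Δλ/2) = 0.122094.
c = 2·atan2(√a, √(1−a)) = 0.71390 rad → d = 6371·c ≈ 4548.27 km.

4548 km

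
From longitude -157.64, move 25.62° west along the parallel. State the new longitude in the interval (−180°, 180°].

+176.74°

Start at -157.64°; shift −25.62° → -183.26°.
-183.26° lies outside (−180°, 180°]; add 360° → +176.74°.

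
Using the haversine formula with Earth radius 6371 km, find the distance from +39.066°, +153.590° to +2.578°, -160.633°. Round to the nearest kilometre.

Δλ = -160.633 − 153.590 = -314.223°; wrapped into (−180°, 180°]: 45.777°.
Δφ = 2.578 − 39.066 = -36.488°.
a = sin²(Δφ/2) + cos φ₁ · cos φ₂ · sin²(Δλ/2) = 0.215342.
c = 2·atan2(√a, √(1−a)) = 0.96512 rad → d = 6371·c ≈ 6148.80 km.

6149 km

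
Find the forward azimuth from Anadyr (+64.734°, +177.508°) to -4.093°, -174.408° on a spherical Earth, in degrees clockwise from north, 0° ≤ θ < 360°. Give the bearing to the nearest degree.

Δλ = -174.408 − 177.508 = -351.916°; wrapped into (−180°, 180°]: 8.084°.
θ = atan2( sin Δλ · cos φ₂ , cos φ₁ · sin φ₂ − sin φ₁ · cos φ₂ · cos Δλ )
  = atan2(0.14027, -0.92353) = 171.364° → normalised to [0°, 360°): 171.364°.

171°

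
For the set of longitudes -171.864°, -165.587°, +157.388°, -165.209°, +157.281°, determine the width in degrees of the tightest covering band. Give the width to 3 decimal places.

Sort the longitudes: -171.864°, -165.587°, -165.209°, +157.281°, +157.388°.
Eastward gaps between consecutive values (wrapping around): 6.277°, 0.378°, 322.490°, 0.107°, 30.748°.
Largest gap = 322.490° ⇒ minimal covering band is its complement: 360° − 322.490° = 37.510°.
Band runs from +157.281° eastward to -165.209°, crossing the antimeridian.

37.510°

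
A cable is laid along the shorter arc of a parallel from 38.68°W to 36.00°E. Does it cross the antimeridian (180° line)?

No

Signed shortest Δλ = ((36.00 − -38.68 + 180) mod 360) − 180 = 74.68°.
Going east by 74.68° from -38.68° reaches +36.00° without touching 180°.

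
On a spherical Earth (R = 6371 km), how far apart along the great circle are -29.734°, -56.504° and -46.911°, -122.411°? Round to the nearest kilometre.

5873 km

Δλ = -122.411 − -56.504 = -65.907°.
Δφ = -46.911 − -29.734 = -17.177°.
a = sin²(Δφ/2) + cos φ₁ · cos φ₂ · sin²(Δλ/2) = 0.197821.
c = 2·atan2(√a, √(1−a)) = 0.92184 rad → d = 6371·c ≈ 5873.02 km.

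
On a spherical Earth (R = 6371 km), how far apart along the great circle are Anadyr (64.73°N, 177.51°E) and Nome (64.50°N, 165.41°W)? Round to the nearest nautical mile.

Δλ = -165.41 − 177.51 = -342.92°; wrapped into (−180°, 180°]: 17.08°.
Δφ = 64.50 − 64.73 = -0.23°.
a = sin²(Δφ/2) + cos φ₁ · cos φ₂ · sin²(Δλ/2) = 0.004057.
c = 2·atan2(√a, √(1−a)) = 0.12747 rad → d = 6371·c ≈ 812.12 km ≈ 438.51 nmi.

439 nmi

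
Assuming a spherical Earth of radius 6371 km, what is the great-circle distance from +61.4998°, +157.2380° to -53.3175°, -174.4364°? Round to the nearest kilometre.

13009 km

Δλ = -174.4364 − 157.2380 = -331.6744°; wrapped into (−180°, 180°]: 28.3256°.
Δφ = -53.3175 − 61.4998 = -114.8173°.
a = sin²(Δφ/2) + cos φ₁ · cos φ₂ · sin²(Δλ/2) = 0.726928.
c = 2·atan2(√a, √(1−a)) = 2.04188 rad → d = 6371·c ≈ 13008.85 km.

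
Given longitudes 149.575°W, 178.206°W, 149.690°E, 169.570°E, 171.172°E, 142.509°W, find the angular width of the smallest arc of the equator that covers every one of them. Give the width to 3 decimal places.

67.801°

Sort the longitudes: -178.206°, -149.575°, -142.509°, +149.690°, +169.570°, +171.172°.
Eastward gaps between consecutive values (wrapping around): 28.631°, 7.066°, 292.199°, 19.880°, 1.602°, 10.622°.
Largest gap = 292.199° ⇒ minimal covering band is its complement: 360° − 292.199° = 67.801°.
Band runs from +149.690° eastward to -142.509°, crossing the antimeridian.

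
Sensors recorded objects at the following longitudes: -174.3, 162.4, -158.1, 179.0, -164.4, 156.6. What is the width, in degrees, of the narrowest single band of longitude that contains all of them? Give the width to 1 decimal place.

Sort the longitudes: -174.3°, -164.4°, -158.1°, +156.6°, +162.4°, +179.0°.
Eastward gaps between consecutive values (wrapping around): 9.9°, 6.3°, 314.7°, 5.8°, 16.6°, 6.7°.
Largest gap = 314.7° ⇒ minimal covering band is its complement: 360° − 314.7° = 45.3°.
Band runs from +156.6° eastward to -158.1°, crossing the antimeridian.

45.3°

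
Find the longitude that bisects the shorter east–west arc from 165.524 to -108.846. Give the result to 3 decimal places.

Signed shortest Δλ from +165.524° to -108.846° is +85.630°.
Midpoint longitude = +165.524° + (+85.630°)/2 = +165.524° + 42.815° = +208.339°.
Normalise into (−180°, 180°]: -151.661°.
(The naïve average (+165.524 + -108.846)/2 = 28.339° is on the wrong side of the globe.)

-151.661°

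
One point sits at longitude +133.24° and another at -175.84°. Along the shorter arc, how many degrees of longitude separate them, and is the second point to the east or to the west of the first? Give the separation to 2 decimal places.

50.92° east

Raw difference: -175.84 − 133.24 = -309.08°.
Normalise into (−180°, 180°]: -309.08° + 360° = 50.92°.
Positive ⇒ the second point lies to the east; separation 50.92°.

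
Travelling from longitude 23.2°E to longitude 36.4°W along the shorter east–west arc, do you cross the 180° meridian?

No

Signed shortest Δλ = ((-36.4 − 23.2 + 180) mod 360) − 180 = -59.6°.
Going west by 59.6° from +23.2° reaches -36.4° without touching 180°.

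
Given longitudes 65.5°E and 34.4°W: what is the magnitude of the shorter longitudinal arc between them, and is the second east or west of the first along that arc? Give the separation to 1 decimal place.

99.9° west

Raw difference: -34.4 − 65.5 = -99.9°.
Normalise into (−180°, 180°]: -99.9° stays -99.9°.
Negative ⇒ the second point lies to the west; separation 99.9°.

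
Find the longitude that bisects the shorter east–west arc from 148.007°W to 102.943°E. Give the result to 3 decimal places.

157.468°E

Signed shortest Δλ from -148.007° to +102.943° is -109.050°.
Midpoint longitude = -148.007° + (-109.050°)/2 = -148.007° − 54.525° = -202.532°.
Normalise into (−180°, 180°]: +157.468°.
(The naïve average (-148.007 + +102.943)/2 = -22.532° is on the wrong side of the globe.)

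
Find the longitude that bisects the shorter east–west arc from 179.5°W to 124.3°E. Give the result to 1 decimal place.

152.4°E

Signed shortest Δλ from -179.5° to +124.3° is -56.2°.
Midpoint longitude = -179.5° + (-56.2°)/2 = -179.5° − 28.1° = -207.6°.
Normalise into (−180°, 180°]: +152.4°.
(The naïve average (-179.5 + +124.3)/2 = -27.6° is on the wrong side of the globe.)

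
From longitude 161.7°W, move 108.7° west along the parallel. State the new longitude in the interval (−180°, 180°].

89.6°E

Start at -161.7°; shift −108.7° → -270.4°.
-270.4° lies outside (−180°, 180°]; add 360° → +89.6°.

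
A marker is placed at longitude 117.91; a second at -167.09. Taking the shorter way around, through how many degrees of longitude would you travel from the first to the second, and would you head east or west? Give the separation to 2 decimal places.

Raw difference: -167.09 − 117.91 = -285.0°.
Normalise into (−180°, 180°]: -285.0° + 360° = 75.0°.
Positive ⇒ the second point lies to the east; separation 75.00°.

75.00° east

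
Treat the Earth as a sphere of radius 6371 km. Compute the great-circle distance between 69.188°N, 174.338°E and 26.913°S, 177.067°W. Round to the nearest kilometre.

10709 km

Δλ = -177.067 − 174.338 = -351.405°; wrapped into (−180°, 180°]: 8.595°.
Δφ = -26.913 − 69.188 = -96.101°.
a = sin²(Δφ/2) + cos φ₁ · cos φ₂ · sin²(Δλ/2) = 0.554920.
c = 2·atan2(√a, √(1−a)) = 1.68086 rad → d = 6371·c ≈ 10708.75 km.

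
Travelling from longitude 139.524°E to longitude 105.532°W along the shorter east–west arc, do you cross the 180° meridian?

Naïve |-105.532 − 139.524| = 245.056° > 180°, so the shorter arc goes the other way round — across 180°.
Signed shortest Δλ = ((-105.532 − 139.524 + 180) mod 360) − 180 = 114.944°.
Going east by 114.944° from +139.524° passes through 180° before reaching -105.532°.

Yes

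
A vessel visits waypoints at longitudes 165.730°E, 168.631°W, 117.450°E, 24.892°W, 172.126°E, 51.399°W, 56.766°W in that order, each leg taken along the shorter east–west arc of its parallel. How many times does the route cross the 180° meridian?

Leg 1: +165.730° → -168.631°, shortest Δλ = 25.639° (east) — crosses 180°.
Leg 2: -168.631° → +117.450°, shortest Δλ = -73.919° (west) — crosses 180°.
Leg 3: +117.450° → -24.892°, shortest Δλ = -142.342° (west) — does not cross 180°.
Leg 4: -24.892° → +172.126°, shortest Δλ = -162.982° (west) — crosses 180°.
Leg 5: +172.126° → -51.399°, shortest Δλ = 136.475° (east) — crosses 180°.
Leg 6: -51.399° → -56.766°, shortest Δλ = -5.367° (west) — does not cross 180°.
Total crossings: 4.

4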